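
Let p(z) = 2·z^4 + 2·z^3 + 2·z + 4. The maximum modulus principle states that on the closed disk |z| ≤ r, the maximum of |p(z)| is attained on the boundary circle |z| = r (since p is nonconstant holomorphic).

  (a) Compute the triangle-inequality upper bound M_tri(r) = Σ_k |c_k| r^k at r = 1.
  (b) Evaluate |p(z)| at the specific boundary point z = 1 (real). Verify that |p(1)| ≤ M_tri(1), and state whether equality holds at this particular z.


Coefficients: c_0 = 4, c_1 = 2, c_2 = 0, c_3 = 2, c_4 = 2. Radius r = 1.
Part (a). Triangle bound: M_tri(r) = Σ_k |c_k| r^k
  = |4|·1^0 + |2|·1^1 + |0|·1^2 + |2|·1^3 + |2|·1^4
  = 4 + 2 + 0 + 2 + 2 = 10.
This bounds M(r) := max_{|z|=r} |p(z)| from above; equality holds iff all terms c_k z^k can be made to align in phase at a single z on |z|=r.
Part (b). At z = 1 (real, on the circle |z| = r):
  p(1) = (4)·1^0 + (2)·1^1 + (0)·1^2 + (2)·1^3 + (2)·1^4 = 10.
  |p(1)| = 10.
Since all nonzero coefficients share the same sign, |p(1)| = 10 = M_tri(1); the triangle bound is attained at z = 1, so in fact M(r) = 10.

M_tri(1) = 10; |p(1)| = 10; equality at z=1: yes.


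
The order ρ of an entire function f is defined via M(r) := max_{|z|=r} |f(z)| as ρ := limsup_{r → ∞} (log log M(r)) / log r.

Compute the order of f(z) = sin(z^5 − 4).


Write sin(w) = (e^{iw} ± e^{−iw})/(2 or 2i), so |sin(w)| ≤ e^{|w|}. With w = z^5 − 4, |w| ≤ 1r^5 + 4 on |z|=r, giving M(r) ≤ e^{1r^5 + 4} and ρ ≤ 5. For the lower bound, choose z on |z|=r with 1z^5 purely imaginary of modulus 1r^5; then |sin(z^5 − 4)| grows like e^{1r^5}/2, so ρ ≥ 5. Hence ρ = 5.
Therefore ρ = 5.

Order ρ = 5.


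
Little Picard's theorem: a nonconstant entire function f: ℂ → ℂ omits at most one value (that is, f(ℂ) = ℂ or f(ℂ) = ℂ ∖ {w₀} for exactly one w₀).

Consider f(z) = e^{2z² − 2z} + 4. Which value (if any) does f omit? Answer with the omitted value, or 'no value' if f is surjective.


Little Picard bounds the complement of f(ℂ) to at most one point.
The exponent g(z) = 2z² − 2z is a nonconstant polynomial, hence surjective onto ℂ. So e^{g(z)} takes every value in {e^w : w ∈ ℂ} = ℂ ∖ {0}. Adding 4 shifts the range to ℂ ∖ {4}. f omits exactly 4.

Omitted value: 4.


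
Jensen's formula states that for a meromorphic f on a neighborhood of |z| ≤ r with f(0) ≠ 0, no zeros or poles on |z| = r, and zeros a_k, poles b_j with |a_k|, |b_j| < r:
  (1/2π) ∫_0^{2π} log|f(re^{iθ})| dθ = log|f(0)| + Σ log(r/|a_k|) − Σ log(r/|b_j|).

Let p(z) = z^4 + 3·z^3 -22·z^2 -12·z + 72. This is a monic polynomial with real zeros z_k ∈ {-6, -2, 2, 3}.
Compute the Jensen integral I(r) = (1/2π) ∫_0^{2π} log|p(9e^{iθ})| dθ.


Zeros: -6, -2, 2, 3; r = 9.
Inside |z| < r: -6, -2, 2, 3. Outside (|z| ≥ r): ∅.
p(0) = 72, so log|p(0)| = log(72) = 4.2767.
Apply Jensen: I(r) = log|p(0)| + Σ_k log(r/|z_k|), summed over zeros inside |z| < r.
  log(r/|z_k|) for z_k = -6: log(9/6) = 0.4055
  log(r/|z_k|) for z_k = -2: log(9/2) = 1.5041
  log(r/|z_k|) for z_k = 2: log(9/2) = 1.5041
  log(r/|z_k|) for z_k = 3: log(9/3) = 1.0986
Sum over inside zeros: 4.5122.
I(r) = log|p(0)| + (inside sum) = 4.2767 + 4.5122 = 8.7889.
Closed form (all zeros inside, monic): I(r) = n·log(r) = 4·log(9) = 8.7889. ✓

I(r) ≈ 8.7889.


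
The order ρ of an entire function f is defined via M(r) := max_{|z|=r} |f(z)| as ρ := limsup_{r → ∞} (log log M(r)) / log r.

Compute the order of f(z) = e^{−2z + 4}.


|e^{−2z + 4}| = e^{Re(-2·z) + 4} ≤ e^{2|z|^1 + 4} = e^{2r^1 + 4} on |z| = r, so ρ ≤ 1. Choosing z on |z|=r so that -2·z is real positive (always possible by picking arg z appropriately) gives |f(z)| = e^{2r^1 + 4}, matching the bound. The additive constant 4 does not affect log log M(r) ~ 1·log r. Hence ρ = 1.
Therefore ρ = 1.

Order ρ = 1.


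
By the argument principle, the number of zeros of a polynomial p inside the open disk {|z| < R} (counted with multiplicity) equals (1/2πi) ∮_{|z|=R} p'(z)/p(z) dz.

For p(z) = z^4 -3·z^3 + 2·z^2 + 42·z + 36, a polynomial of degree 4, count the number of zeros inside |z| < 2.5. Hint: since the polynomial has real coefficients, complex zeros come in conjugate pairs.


The zeros of p are: -1, -2, (3 + 3i), (3 - 3i).
Their magnitudes are: 1, 2, 4.243, 4.243.
Zeros with |z| < R = 2.5: -1, -2.
Count = 2.
By the argument principle, (1/2πi) ∮_{|z|=R} p'(z)/p(z) dz equals exactly this count.

Number of zeros inside |z| < 2.5: 2.


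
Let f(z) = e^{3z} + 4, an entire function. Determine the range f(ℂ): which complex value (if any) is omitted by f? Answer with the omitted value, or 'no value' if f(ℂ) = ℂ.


Little Picard bounds the complement of f(ℂ) to at most one point.
e^{3z} is never zero on ℂ, so 1·e^{3z} takes every value in ℂ ∖ {0}. Adding 4 shifts the range to ℂ ∖ {4}. Thus f omits exactly the value 4.

Omitted value: 4.


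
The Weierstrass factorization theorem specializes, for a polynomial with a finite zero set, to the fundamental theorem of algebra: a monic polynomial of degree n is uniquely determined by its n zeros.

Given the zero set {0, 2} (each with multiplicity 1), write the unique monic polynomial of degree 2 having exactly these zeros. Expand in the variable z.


The polynomial is p(z) = ∏_{α ∈ S} (z − α), where S = {0, 2}.
Expanding the product yields: p(z) = z^2 -2·z.
The resulting polynomial has degree 2 and real coefficients as required.

p(z) = z^2 -2·z.


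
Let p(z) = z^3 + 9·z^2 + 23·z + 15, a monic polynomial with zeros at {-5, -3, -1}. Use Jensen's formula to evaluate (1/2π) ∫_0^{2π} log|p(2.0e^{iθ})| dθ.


Zeros: -5, -3, -1; r = 2.0.
Inside |z| < r: -1. Outside (|z| ≥ r): -5, -3.
p(0) = 15, so log|p(0)| = log(15) = 2.7081.
Apply Jensen: I(r) = log|p(0)| + Σ_k log(r/|z_k|), summed over zeros inside |z| < r.
  log(r/|z_k|) for z_k = -1: log(2.0/1) = 0.6931
  Outside zeros (-5, -3) contribute nothing to the Jensen sum.
Sum over inside zeros: 0.6931.
I(r) = log|p(0)| + (inside sum) = 2.7081 + 0.6931 = 3.4012.
Note: since some zeros are outside |z| ≤ r, the simplified n·log(r) form does NOT apply — only the inside zeros contribute.

I(r) ≈ 3.4012.


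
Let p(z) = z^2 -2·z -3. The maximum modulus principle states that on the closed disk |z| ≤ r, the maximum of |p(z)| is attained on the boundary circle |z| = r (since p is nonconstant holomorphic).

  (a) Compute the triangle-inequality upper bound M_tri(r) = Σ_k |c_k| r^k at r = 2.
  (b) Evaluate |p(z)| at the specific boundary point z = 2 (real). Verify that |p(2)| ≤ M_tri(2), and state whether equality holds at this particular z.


Coefficients: c_0 = -3, c_1 = -2, c_2 = 1. Radius r = 2.
Part (a). Triangle bound: M_tri(r) = Σ_k |c_k| r^k
  = |-3|·2^0 + |-2|·2^1 + |1|·2^2
  = 3 + 4 + 4 = 11.
This bounds M(r) := max_{|z|=r} |p(z)| from above; equality holds iff all terms c_k z^k can be made to align in phase at a single z on |z|=r.
Part (b). At z = 2 (real, on the circle |z| = r):
  p(2) = (-3)·2^0 + (-2)·2^1 + (1)·2^2 = -3.
  |p(2)| = 3.
Check: |p(2)| = 3 ≤ 11 = M_tri(2). ✓ Equality does not hold at z = 2 (the coefficients have mixed signs, so the terms do not all align in phase there).

M_tri(2) = 11; |p(2)| = 3; equality at z=2: no.


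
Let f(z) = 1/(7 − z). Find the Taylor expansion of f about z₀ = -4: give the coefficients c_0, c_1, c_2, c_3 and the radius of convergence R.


Let w = z − z₀, so z = z₀ + w.
Then 7 − z = 7 − (z₀ + w) = (7 − z₀) − w = 11 − w.
f(z) = 1/(11 − w) = (1/(11)) · 1/(1 − w/(11)) = Σ_{n≥0} w^n / (11)^(n+1).
So c_n = 1/(11)^(n+1):
  c_0 = 1/(11)^1 = 1/11.
  c_1 = 1/(11)^2 = 1/121.
  c_2 = 1/(11)^3 = 1/1331.
  c_3 = 1/(11)^4 = 1/14641.
The series is valid for |w/d| < 1, i.e. |z − z₀| < |d|.
Radius of convergence: R = |7 − z₀| = |11| = 11 (distance from z₀ to the singularity z = 7).

c_0 = 1/11, c_1 = 1/121, c_2 = 1/1331, c_3 = 1/14641; R = 11.


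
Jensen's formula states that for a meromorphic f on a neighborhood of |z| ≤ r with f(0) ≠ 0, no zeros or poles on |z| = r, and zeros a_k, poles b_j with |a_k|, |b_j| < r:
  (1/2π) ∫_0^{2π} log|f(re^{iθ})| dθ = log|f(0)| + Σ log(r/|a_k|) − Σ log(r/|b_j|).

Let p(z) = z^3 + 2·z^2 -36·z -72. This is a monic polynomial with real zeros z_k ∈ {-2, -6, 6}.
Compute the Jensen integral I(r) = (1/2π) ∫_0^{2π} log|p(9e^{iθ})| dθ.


Zeros: -6, -2, 6; r = 9.
Inside |z| < r: -6, -2, 6. Outside (|z| ≥ r): ∅.
p(0) = -72, so log|p(0)| = log(72) = 4.2767.
Apply Jensen: I(r) = log|p(0)| + Σ_k log(r/|z_k|), summed over zeros inside |z| < r.
  log(r/|z_k|) for z_k = -2: log(9/2) = 1.5041
  log(r/|z_k|) for z_k = -6: log(9/6) = 0.4055
  log(r/|z_k|) for z_k = 6: log(9/6) = 0.4055
Sum over inside zeros: 2.3150.
I(r) = log|p(0)| + (inside sum) = 4.2767 + 2.3150 = 6.5917.
Closed form (all zeros inside, monic): I(r) = n·log(r) = 3·log(9) = 6.5917. ✓

I(r) ≈ 6.5917.


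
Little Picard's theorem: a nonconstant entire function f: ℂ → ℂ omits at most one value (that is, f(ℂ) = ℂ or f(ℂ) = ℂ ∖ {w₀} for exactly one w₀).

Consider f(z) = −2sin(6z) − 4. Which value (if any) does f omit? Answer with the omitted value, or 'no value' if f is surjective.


Little Picard bounds the complement of f(ℂ) to at most one point.
sin is entire and surjective onto ℂ: for every w ∈ ℂ, sin(ζ) = w has a solution ζ ∈ ℂ (e.g., via the complex inverse arcsin). With ζ = 6z this gives z = ζ/(6). Then -2·sin(6z) takes every value in -2·ℂ = ℂ, and adding -4 is a bijection of ℂ. So f is surjective and omits no value. (Note: only on the real line is sin bounded by [−1, 1].)

Omitted value: no value.


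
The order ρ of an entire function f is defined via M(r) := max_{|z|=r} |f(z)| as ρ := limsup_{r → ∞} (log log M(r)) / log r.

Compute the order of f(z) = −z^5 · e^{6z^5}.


M(r) = max_{|z|=r} |-1|·|z|^5·|e^{6z^5}| = 1·r^5 · e^{6r^5} (the factors attain their maxima compatibly on |z|=r). Then log M(r) = log 1 + 5·log r + 6r^5, dominated by the last term, so log log M(r) ~ 5·log r. The polynomial factor -1z^5 contributes only a log r term and does not affect the order. ρ = 5.
Therefore ρ = 5.

Order ρ = 5.


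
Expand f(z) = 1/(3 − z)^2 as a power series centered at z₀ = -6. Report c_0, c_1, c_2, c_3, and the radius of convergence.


Let w = z − z₀, so z = z₀ + w.
Then 3 − z = 3 − (z₀ + w) = (3 − z₀) − w = 9 − w.
f(z) = 1/(9 − w)^2 = (1/(9)^2) · (1 − w/(9))^{−2}.
By the binomial series (1−u)^{−2} = Σ_{n≥0} C(n+1, 1) u^n for |u|<1, with u = w/(9):
  c_n = C(n+1, 1) / (9)^(n+2).
  c_0 = 1/(9)^2 = 1/81.
  c_1 = 2/(9)^3 = 2/729.
  c_2 = 3/(9)^4 = 1/2187.
  c_3 = 4/(9)^5 = 4/59049.
The series is valid for |w/d| < 1, i.e. |z − z₀| < |d|.
Radius of convergence: R = |3 − z₀| = |9| = 9 (distance from z₀ to the singularity z = 3).

c_0 = 1/81, c_1 = 2/729, c_2 = 1/2187, c_3 = 4/59049; R = 9.


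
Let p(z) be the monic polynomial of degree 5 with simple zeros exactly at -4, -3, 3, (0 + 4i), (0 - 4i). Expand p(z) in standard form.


The polynomial is p(z) = ∏_{α ∈ S} (z − α), where S = {-4, -3, 3, (0 + 4i), (0 - 4i)}.
Expanding the product yields: p(z) = z^5 + 4·z^4 + 7·z^3 + 28·z^2 -144·z -576.
Note conjugate pairs combine to real quadratics: (z − (0+4i))(z − (0−4i)) = z² + 16.
The resulting polynomial has degree 5 and real coefficients as required.

p(z) = z^5 + 4·z^4 + 7·z^3 + 28·z^2 -144·z -576.


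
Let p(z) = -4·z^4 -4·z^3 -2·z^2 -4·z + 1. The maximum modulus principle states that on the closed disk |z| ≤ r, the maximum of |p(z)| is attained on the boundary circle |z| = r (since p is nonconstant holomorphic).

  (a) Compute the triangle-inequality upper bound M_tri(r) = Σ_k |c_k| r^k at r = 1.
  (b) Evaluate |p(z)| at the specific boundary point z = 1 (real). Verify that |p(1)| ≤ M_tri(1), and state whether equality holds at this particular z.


Coefficients: c_0 = 1, c_1 = -4, c_2 = -2, c_3 = -4, c_4 = -4. Radius r = 1.
Part (a). Triangle bound: M_tri(r) = Σ_k |c_k| r^k
  = |1|·1^0 + |-4|·1^1 + |-2|·1^2 + |-4|·1^3 + |-4|·1^4
  = 1 + 4 + 2 + 4 + 4 = 15.
This bounds M(r) := max_{|z|=r} |p(z)| from above; equality holds iff all terms c_k z^k can be made to align in phase at a single z on |z|=r.
Part (b). At z = 1 (real, on the circle |z| = r):
  p(1) = (1)·1^0 + (-4)·1^1 + (-2)·1^2 + (-4)·1^3 + (-4)·1^4 = -13.
  |p(1)| = 13.
Check: |p(1)| = 13 ≤ 15 = M_tri(1). ✓ Equality does not hold at z = 1 (the coefficients have mixed signs, so the terms do not all align in phase there).

M_tri(1) = 15; |p(1)| = 13; equality at z=1: no.


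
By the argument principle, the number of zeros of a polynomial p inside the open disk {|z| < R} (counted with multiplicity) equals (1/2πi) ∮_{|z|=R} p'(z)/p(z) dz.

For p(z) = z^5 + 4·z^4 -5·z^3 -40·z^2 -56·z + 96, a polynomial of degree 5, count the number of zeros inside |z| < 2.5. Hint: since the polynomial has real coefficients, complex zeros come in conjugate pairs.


The zeros of p are: 3, 1, (-2 + 2i), (-2 - 2i), -4.
Their magnitudes are: 3, 1, 2.828, 2.828, 4.
Zeros with |z| < R = 2.5: 1.
Count = 1.
By the argument principle, (1/2πi) ∮_{|z|=R} p'(z)/p(z) dz equals exactly this count.

Number of zeros inside |z| < 2.5: 1.


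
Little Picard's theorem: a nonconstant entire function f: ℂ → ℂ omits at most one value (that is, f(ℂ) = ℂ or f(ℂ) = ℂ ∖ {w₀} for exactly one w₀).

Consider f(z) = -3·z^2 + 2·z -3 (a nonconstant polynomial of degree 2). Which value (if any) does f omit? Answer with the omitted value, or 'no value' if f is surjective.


Little Picard bounds the complement of f(ℂ) to at most one point.
For every w ∈ ℂ, the equation p(z) − w = 0 is a nonconstant polynomial in z and hence has at least one root by the fundamental theorem of algebra. So p is surjective onto ℂ, omitting no value.

Omitted value: no value.


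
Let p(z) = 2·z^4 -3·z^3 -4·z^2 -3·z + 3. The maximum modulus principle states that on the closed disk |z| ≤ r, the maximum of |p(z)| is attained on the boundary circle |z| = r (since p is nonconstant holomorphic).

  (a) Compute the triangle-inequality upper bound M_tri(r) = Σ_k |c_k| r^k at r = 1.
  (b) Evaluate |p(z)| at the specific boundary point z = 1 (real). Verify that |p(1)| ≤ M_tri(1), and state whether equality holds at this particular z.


Coefficients: c_0 = 3, c_1 = -3, c_2 = -4, c_3 = -3, c_4 = 2. Radius r = 1.
Part (a). Triangle bound: M_tri(r) = Σ_k |c_k| r^k
  = |3|·1^0 + |-3|·1^1 + |-4|·1^2 + |-3|·1^3 + |2|·1^4
  = 3 + 3 + 4 + 3 + 2 = 15.
This bounds M(r) := max_{|z|=r} |p(z)| from above; equality holds iff all terms c_k z^k can be made to align in phase at a single z on |z|=r.
Part (b). At z = 1 (real, on the circle |z| = r):
  p(1) = (3)·1^0 + (-3)·1^1 + (-4)·1^2 + (-3)·1^3 + (2)·1^4 = -5.
  |p(1)| = 5.
Check: |p(1)| = 5 ≤ 15 = M_tri(1). ✓ Equality does not hold at z = 1 (the coefficients have mixed signs, so the terms do not all align in phase there).

M_tri(1) = 15; |p(1)| = 5; equality at z=1: no.


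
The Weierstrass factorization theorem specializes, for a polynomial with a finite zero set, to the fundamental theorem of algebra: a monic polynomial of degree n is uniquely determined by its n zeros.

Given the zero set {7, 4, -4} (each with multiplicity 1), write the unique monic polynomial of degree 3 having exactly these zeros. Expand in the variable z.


The polynomial is p(z) = ∏_{α ∈ S} (z − α), where S = {7, 4, -4}.
Expanding the product yields: p(z) = z^3 -7·z^2 -16·z + 112.
The resulting polynomial has degree 3 and real coefficients as required.

p(z) = z^3 -7·z^2 -16·z + 112.


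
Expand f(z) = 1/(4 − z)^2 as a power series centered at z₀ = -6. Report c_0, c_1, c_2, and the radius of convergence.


Let w = z − z₀, so z = z₀ + w.
Then 4 − z = 4 − (z₀ + w) = (4 − z₀) − w = 10 − w.
f(z) = 1/(10 − w)^2 = (1/(10)^2) · (1 − w/(10))^{−2}.
By the binomial series (1−u)^{−2} = Σ_{n≥0} C(n+1, 1) u^n for |u|<1, with u = w/(10):
  c_n = C(n+1, 1) / (10)^(n+2).
  c_0 = 1/(10)^2 = 1/100.
  c_1 = 2/(10)^3 = 1/500.
  c_2 = 3/(10)^4 = 3/10000.
The series is valid for |w/d| < 1, i.e. |z − z₀| < |d|.
Radius of convergence: R = |4 − z₀| = |10| = 10 (distance from z₀ to the singularity z = 4).

c_0 = 1/100, c_1 = 1/500, c_2 = 3/10000; R = 10.


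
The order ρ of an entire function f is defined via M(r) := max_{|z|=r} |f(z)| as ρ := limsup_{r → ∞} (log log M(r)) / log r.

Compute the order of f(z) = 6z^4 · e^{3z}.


M(r) = max_{|z|=r} |6|·|z|^4·|e^{3z}| = 6·r^4 · e^{3r^1} (the factors attain their maxima compatibly on |z|=r). Then log M(r) = log 6 + 4·log r + 3r^1, dominated by the last term, so log log M(r) ~ 1·log r. The polynomial factor 6z^4 contributes only a log r term and does not affect the order. ρ = 1.
Therefore ρ = 1.

Order ρ = 1.


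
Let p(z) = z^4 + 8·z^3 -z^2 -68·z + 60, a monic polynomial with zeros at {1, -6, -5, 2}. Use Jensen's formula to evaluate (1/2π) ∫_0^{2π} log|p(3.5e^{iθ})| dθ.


Zeros: -6, -5, 1, 2; r = 3.5.
Inside |z| < r: 1, 2. Outside (|z| ≥ r): -6, -5.
p(0) = 60, so log|p(0)| = log(60) = 4.0943.
Apply Jensen: I(r) = log|p(0)| + Σ_k log(r/|z_k|), summed over zeros inside |z| < r.
  log(r/|z_k|) for z_k = 1: log(3.5/1) = 1.2528
  log(r/|z_k|) for z_k = 2: log(3.5/2) = 0.5596
  Outside zeros (-6, -5) contribute nothing to the Jensen sum.
Sum over inside zeros: 1.8124.
I(r) = log|p(0)| + (inside sum) = 4.0943 + 1.8124 = 5.9067.
Note: since some zeros are outside |z| ≤ r, the simplified n·log(r) form does NOT apply — only the inside zeros contribute.

I(r) ≈ 5.9067.


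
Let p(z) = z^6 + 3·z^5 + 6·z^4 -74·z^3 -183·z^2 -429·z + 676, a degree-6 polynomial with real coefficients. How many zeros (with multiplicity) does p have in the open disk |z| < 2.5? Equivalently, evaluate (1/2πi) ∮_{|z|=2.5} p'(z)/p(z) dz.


The zeros of p are: 1, (-2 + 3i), (-2 - 3i), (-2 + 3i), (-2 - 3i), 4.
Their magnitudes are: 1, 3.606, 3.606, 3.606, 3.606, 4.
Zeros with |z| < R = 2.5: 1.
Count = 1.
By the argument principle, (1/2πi) ∮_{|z|=R} p'(z)/p(z) dz equals exactly this count.

Number of zeros inside |z| < 2.5: 1.


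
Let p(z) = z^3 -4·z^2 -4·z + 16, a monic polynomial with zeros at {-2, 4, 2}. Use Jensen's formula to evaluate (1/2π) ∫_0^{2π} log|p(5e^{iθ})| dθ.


Zeros: -2, 2, 4; r = 5.
Inside |z| < r: -2, 2, 4. Outside (|z| ≥ r): ∅.
p(0) = 16, so log|p(0)| = log(16) = 2.7726.
Apply Jensen: I(r) = log|p(0)| + Σ_k log(r/|z_k|), summed over zeros inside |z| < r.
  log(r/|z_k|) for z_k = -2: log(5/2) = 0.9163
  log(r/|z_k|) for z_k = 4: log(5/4) = 0.2231
  log(r/|z_k|) for z_k = 2: log(5/2) = 0.9163
Sum over inside zeros: 2.0557.
I(r) = log|p(0)| + (inside sum) = 2.7726 + 2.0557 = 4.8283.
Closed form (all zeros inside, monic): I(r) = n·log(r) = 3·log(5) = 4.8283. ✓

I(r) ≈ 4.8283.


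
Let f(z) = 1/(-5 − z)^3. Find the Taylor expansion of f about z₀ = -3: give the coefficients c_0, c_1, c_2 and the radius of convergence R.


Let w = z − z₀, so z = z₀ + w.
Then -5 − z = -5 − (z₀ + w) = (-5 − z₀) − w = -2 − w.
f(z) = 1/(-2 − w)^3 = (1/(-2)^3) · (1 − w/(-2))^{−3}.
By the binomial series (1−u)^{−3} = Σ_{n≥0} C(n+2, 2) u^n for |u|<1, with u = w/(-2):
  c_n = C(n+2, 2) / (-2)^(n+3).
  c_0 = 1/(-2)^3 = -1/8.
  c_1 = 3/(-2)^4 = 3/16.
  c_2 = 6/(-2)^5 = -3/16.
The series is valid for |w/d| < 1, i.e. |z − z₀| < |d|.
Radius of convergence: R = |-5 − z₀| = |-2| = 2 (distance from z₀ to the singularity z = -5).

c_0 = -1/8, c_1 = 3/16, c_2 = -3/16; R = 2.


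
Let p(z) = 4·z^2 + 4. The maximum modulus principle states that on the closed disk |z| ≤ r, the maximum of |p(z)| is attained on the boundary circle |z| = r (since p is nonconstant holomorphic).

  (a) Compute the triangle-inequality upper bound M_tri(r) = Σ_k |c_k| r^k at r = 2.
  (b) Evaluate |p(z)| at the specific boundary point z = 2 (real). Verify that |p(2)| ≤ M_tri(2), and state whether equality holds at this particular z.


Coefficients: c_0 = 4, c_1 = 0, c_2 = 4. Radius r = 2.
Part (a). Triangle bound: M_tri(r) = Σ_k |c_k| r^k
  = |4|·2^0 + |0|·2^1 + |4|·2^2
  = 4 + 0 + 16 = 20.
This bounds M(r) := max_{|z|=r} |p(z)| from above; equality holds iff all terms c_k z^k can be made to align in phase at a single z on |z|=r.
Part (b). At z = 2 (real, on the circle |z| = r):
  p(2) = (4)·2^0 + (0)·2^1 + (4)·2^2 = 20.
  |p(2)| = 20.
Since all nonzero coefficients share the same sign, |p(2)| = 20 = M_tri(2); the triangle bound is attained at z = 2, so in fact M(r) = 20.

M_tri(2) = 20; |p(2)| = 20; equality at z=2: yes.


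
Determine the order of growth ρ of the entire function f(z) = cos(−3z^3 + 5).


Write cos(w) = (e^{iw} ± e^{−iw})/(2 or 2i), so |cos(w)| ≤ e^{|w|}. With w = −3z^3 + 5, |w| ≤ 3r^3 + 5 on |z|=r, giving M(r) ≤ e^{3r^3 + 5} and ρ ≤ 3. For the lower bound, choose z on |z|=r with -3z^3 purely imaginary of modulus 3r^3; then |cos(−3z^3 + 5)| grows like e^{3r^3}/2, so ρ ≥ 3. Hence ρ = 3.
Therefore ρ = 3.

Order ρ = 3.


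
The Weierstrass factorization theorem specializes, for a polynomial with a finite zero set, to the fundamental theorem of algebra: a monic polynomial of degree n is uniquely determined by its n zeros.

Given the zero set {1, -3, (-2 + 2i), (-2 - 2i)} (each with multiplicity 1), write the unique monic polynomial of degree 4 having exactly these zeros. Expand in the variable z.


The polynomial is p(z) = ∏_{α ∈ S} (z − α), where S = {1, -3, (-2 + 2i), (-2 - 2i)}.
Expanding the product yields: p(z) = z^4 + 6·z^3 + 13·z^2 + 4·z -24.
Note conjugate pairs combine to real quadratics: (z − (-2+2i))(z − (-2−2i)) = z² + 4z + 8.
The resulting polynomial has degree 4 and real coefficients as required.

p(z) = z^4 + 6·z^3 + 13·z^2 + 4·z -24.


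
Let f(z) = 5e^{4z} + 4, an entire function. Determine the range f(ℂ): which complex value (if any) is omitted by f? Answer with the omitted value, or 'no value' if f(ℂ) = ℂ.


Little Picard bounds the complement of f(ℂ) to at most one point.
e^{4z} is never zero on ℂ, so 5·e^{4z} takes every value in ℂ ∖ {0}. Adding 4 shifts the range to ℂ ∖ {4}. Thus f omits exactly the value 4.

Omitted value: 4.


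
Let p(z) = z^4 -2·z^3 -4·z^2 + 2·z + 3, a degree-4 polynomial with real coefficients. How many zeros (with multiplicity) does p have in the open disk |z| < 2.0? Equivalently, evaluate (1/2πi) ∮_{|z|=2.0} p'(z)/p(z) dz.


The zeros of p are: 3, 1, -1, -1.
Their magnitudes are: 3, 1, 1, 1.
Zeros with |z| < R = 2.0: 1, -1, -1.
Count = 3.
By the argument principle, (1/2πi) ∮_{|z|=R} p'(z)/p(z) dz equals exactly this count.

Number of zeros inside |z| < 2.0: 3.


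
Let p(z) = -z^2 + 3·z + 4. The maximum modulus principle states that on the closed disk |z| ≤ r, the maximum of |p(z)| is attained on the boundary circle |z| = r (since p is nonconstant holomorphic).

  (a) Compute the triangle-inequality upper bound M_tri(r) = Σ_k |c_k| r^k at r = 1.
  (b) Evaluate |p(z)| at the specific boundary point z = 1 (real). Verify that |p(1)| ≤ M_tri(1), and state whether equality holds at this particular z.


Coefficients: c_0 = 4, c_1 = 3, c_2 = -1. Radius r = 1.
Part (a). Triangle bound: M_tri(r) = Σ_k |c_k| r^k
  = |4|·1^0 + |3|·1^1 + |-1|·1^2
  = 4 + 3 + 1 = 8.
This bounds M(r) := max_{|z|=r} |p(z)| from above; equality holds iff all terms c_k z^k can be made to align in phase at a single z on |z|=r.
Part (b). At z = 1 (real, on the circle |z| = r):
  p(1) = (4)·1^0 + (3)·1^1 + (-1)·1^2 = 6.
  |p(1)| = 6.
Check: |p(1)| = 6 ≤ 8 = M_tri(1). ✓ Equality does not hold at z = 1 (the coefficients have mixed signs, so the terms do not all align in phase there).

M_tri(1) = 8; |p(1)| = 6; equality at z=1: no.


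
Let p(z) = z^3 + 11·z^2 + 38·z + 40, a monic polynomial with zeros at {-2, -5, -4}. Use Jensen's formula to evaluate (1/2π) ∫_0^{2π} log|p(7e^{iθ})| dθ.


Zeros: -5, -4, -2; r = 7.
Inside |z| < r: -5, -4, -2. Outside (|z| ≥ r): ∅.
p(0) = 40, so log|p(0)| = log(40) = 3.6889.
Apply Jensen: I(r) = log|p(0)| + Σ_k log(r/|z_k|), summed over zeros inside |z| < r.
  log(r/|z_k|) for z_k = -2: log(7/2) = 1.2528
  log(r/|z_k|) for z_k = -5: log(7/5) = 0.3365
  log(r/|z_k|) for z_k = -4: log(7/4) = 0.5596
Sum over inside zeros: 2.1489.
I(r) = log|p(0)| + (inside sum) = 3.6889 + 2.1489 = 5.8377.
Closed form (all zeros inside, monic): I(r) = n·log(r) = 3·log(7) = 5.8377. ✓

I(r) ≈ 5.8377.


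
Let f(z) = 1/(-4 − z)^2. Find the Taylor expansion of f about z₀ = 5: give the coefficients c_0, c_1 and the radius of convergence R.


Let w = z − z₀, so z = z₀ + w.
Then -4 − z = -4 − (z₀ + w) = (-4 − z₀) − w = -9 − w.
f(z) = 1/(-9 − w)^2 = (1/(-9)^2) · (1 − w/(-9))^{−2}.
By the binomial series (1−u)^{−2} = Σ_{n≥0} C(n+1, 1) u^n for |u|<1, with u = w/(-9):
  c_n = C(n+1, 1) / (-9)^(n+2).
  c_0 = 1/(-9)^2 = 1/81.
  c_1 = 2/(-9)^3 = -2/729.
The series is valid for |w/d| < 1, i.e. |z − z₀| < |d|.
Radius of convergence: R = |-4 − z₀| = |-9| = 9 (distance from z₀ to the singularity z = -4).

c_0 = 1/81, c_1 = -2/729; R = 9.


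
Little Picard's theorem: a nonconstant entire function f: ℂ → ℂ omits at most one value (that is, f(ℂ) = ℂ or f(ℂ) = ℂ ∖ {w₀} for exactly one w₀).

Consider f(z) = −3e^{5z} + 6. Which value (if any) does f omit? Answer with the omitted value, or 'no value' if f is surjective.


Little Picard bounds the complement of f(ℂ) to at most one point.
e^{5z} is never zero on ℂ, so -3·e^{5z} takes every value in ℂ ∖ {0}. Adding 6 shifts the range to ℂ ∖ {6}. Thus f omits exactly the value 6.

Omitted value: 6.


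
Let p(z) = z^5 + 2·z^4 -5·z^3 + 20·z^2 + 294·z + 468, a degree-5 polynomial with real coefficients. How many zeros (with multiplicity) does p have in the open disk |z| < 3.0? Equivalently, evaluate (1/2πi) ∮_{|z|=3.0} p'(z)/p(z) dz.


The zeros of p are: -2, (-3 + 2i), (-3 - 2i), (3 + 3i), (3 - 3i).
Their magnitudes are: 2, 3.606, 3.606, 4.243, 4.243.
Zeros with |z| < R = 3.0: -2.
Count = 1.
By the argument principle, (1/2πi) ∮_{|z|=R} p'(z)/p(z) dz equals exactly this count.

Number of zeros inside |z| < 3.0: 1.


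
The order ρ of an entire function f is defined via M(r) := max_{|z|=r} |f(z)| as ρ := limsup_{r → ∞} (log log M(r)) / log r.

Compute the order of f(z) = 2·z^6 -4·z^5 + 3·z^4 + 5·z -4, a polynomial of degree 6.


|f(z)| ≤ Σ|c_k|·r^k = O(r^6) as r → ∞. Polynomial growth is O(e^{r^ε}) for every ε > 0 (since r^6/e^{r^ε} → 0), so ρ ≤ ε for all ε > 0, i.e. ρ = 0. Every nonconstant polynomial has order 0.
Therefore ρ = 0.

Order ρ = 0.


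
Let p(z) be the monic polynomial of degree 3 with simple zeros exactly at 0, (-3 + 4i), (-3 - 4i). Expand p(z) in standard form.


The polynomial is p(z) = ∏_{α ∈ S} (z − α), where S = {0, (-3 + 4i), (-3 - 4i)}.
Expanding the product yields: p(z) = z^3 + 6·z^2 + 25·z.
Note conjugate pairs combine to real quadratics: (z − (-3+4i))(z − (-3−4i)) = z² + 6z + 25.
The resulting polynomial has degree 3 and real coefficients as required.

p(z) = z^3 + 6·z^2 + 25·z.


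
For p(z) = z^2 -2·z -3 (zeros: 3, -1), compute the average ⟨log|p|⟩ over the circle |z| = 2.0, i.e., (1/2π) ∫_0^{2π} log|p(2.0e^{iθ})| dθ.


Zeros: -1, 3; r = 2.0.
Inside |z| < r: -1. Outside (|z| ≥ r): 3.
p(0) = -3, so log|p(0)| = log(3) = 1.0986.
Apply Jensen: I(r) = log|p(0)| + Σ_k log(r/|z_k|), summed over zeros inside |z| < r.
  log(r/|z_k|) for z_k = -1: log(2.0/1) = 0.6931
  Outside zeros (3) contribute nothing to the Jensen sum.
Sum over inside zeros: 0.6931.
I(r) = log|p(0)| + (inside sum) = 1.0986 + 0.6931 = 1.7918.
Note: since some zeros are outside |z| ≤ r, the simplified n·log(r) form does NOT apply — only the inside zeros contribute.

I(r) ≈ 1.7918.


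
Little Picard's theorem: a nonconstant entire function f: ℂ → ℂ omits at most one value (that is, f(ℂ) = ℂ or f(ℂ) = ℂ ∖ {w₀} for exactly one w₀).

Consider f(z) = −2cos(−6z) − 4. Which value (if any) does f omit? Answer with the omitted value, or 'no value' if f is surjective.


Little Picard bounds the complement of f(ℂ) to at most one point.
cos is entire and surjective onto ℂ: for every w ∈ ℂ, cos(ζ) = w has a solution ζ ∈ ℂ (e.g., via the complex inverse arccos). With ζ = −6z this gives z = ζ/(-6). Then -2·cos(−6z) takes every value in -2·ℂ = ℂ, and adding -4 is a bijection of ℂ. So f is surjective and omits no value. (Note: only on the real line is cos bounded by [−1, 1].)

Omitted value: no value.


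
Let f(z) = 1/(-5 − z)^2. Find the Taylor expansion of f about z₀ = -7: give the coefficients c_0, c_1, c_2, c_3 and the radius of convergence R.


Let w = z − z₀, so z = z₀ + w.
Then -5 − z = -5 − (z₀ + w) = (-5 − z₀) − w = 2 − w.
f(z) = 1/(2 − w)^2 = (1/(2)^2) · (1 − w/(2))^{−2}.
By the binomial series (1−u)^{−2} = Σ_{n≥0} C(n+1, 1) u^n for |u|<1, with u = w/(2):
  c_n = C(n+1, 1) / (2)^(n+2).
  c_0 = 1/(2)^2 = 1/4.
  c_1 = 2/(2)^3 = 1/4.
  c_2 = 3/(2)^4 = 3/16.
  c_3 = 4/(2)^5 = 1/8.
The series is valid for |w/d| < 1, i.e. |z − z₀| < |d|.
Radius of convergence: R = |-5 − z₀| = |2| = 2 (distance from z₀ to the singularity z = -5).

c_0 = 1/4, c_1 = 1/4, c_2 = 3/16, c_3 = 1/8; R = 2.


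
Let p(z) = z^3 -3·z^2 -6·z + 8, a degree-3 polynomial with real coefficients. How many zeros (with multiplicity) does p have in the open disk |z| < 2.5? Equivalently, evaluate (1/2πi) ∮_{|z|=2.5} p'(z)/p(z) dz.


The zeros of p are: -2, 1, 4.
Their magnitudes are: 2, 1, 4.
Zeros with |z| < R = 2.5: -2, 1.
Count = 2.
By the argument principle, (1/2πi) ∮_{|z|=R} p'(z)/p(z) dz equals exactly this count.

Number of zeros inside |z| < 2.5: 2.


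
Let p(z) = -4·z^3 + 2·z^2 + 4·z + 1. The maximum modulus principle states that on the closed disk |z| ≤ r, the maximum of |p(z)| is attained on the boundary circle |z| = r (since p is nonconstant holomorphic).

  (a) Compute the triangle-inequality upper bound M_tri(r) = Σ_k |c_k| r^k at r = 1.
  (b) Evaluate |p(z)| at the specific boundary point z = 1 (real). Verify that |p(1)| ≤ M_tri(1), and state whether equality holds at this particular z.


Coefficients: c_0 = 1, c_1 = 4, c_2 = 2, c_3 = -4. Radius r = 1.
Part (a). Triangle bound: M_tri(r) = Σ_k |c_k| r^k
  = |1|·1^0 + |4|·1^1 + |2|·1^2 + |-4|·1^3
  = 1 + 4 + 2 + 4 = 11.
This bounds M(r) := max_{|z|=r} |p(z)| from above; equality holds iff all terms c_k z^k can be made to align in phase at a single z on |z|=r.
Part (b). At z = 1 (real, on the circle |z| = r):
  p(1) = (1)·1^0 + (4)·1^1 + (2)·1^2 + (-4)·1^3 = 3.
  |p(1)| = 3.
Check: |p(1)| = 3 ≤ 11 = M_tri(1). ✓ Equality does not hold at z = 1 (the coefficients have mixed signs, so the terms do not all align in phase there).

M_tri(1) = 11; |p(1)| = 3; equality at z=1: no.


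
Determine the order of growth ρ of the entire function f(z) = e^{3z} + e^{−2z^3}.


Each summand is entire of order 1 and 3 respectively (as in the single-exponential case). The order of a sum is at most the max of the orders, so ρ ≤ 3. For the lower bound: on |z|=r choose arg z so that -2z^3 is real positive; then |e^{-2z^3}| = e^{2r^3} while |e^{3z}| ≤ e^{3r^1} = o(e^{2r^3}). So |f| ≥ e^{2r^3}(1 − o(1)) and ρ ≥ 3. Hence ρ = max(1, 3) = 3.
Therefore ρ = 3.

Order ρ = 3.


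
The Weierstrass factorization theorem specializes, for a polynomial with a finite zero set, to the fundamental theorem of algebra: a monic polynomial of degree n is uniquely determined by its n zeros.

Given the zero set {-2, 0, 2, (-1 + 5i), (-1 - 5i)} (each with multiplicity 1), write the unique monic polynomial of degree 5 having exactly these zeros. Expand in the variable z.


The polynomial is p(z) = ∏_{α ∈ S} (z − α), where S = {-2, 0, 2, (-1 + 5i), (-1 - 5i)}.
Expanding the product yields: p(z) = z^5 + 2·z^4 + 22·z^3 -8·z^2 -104·z.
Note conjugate pairs combine to real quadratics: (z − (-1+5i))(z − (-1−5i)) = z² + 2z + 26.
The resulting polynomial has degree 5 and real coefficients as required.

p(z) = z^5 + 2·z^4 + 22·z^3 -8·z^2 -104·z.


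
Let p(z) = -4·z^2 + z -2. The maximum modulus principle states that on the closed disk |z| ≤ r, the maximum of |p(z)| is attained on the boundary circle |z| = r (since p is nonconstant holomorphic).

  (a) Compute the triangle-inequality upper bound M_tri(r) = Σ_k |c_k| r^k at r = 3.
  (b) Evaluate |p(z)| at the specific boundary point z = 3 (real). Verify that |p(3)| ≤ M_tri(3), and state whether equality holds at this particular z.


Coefficients: c_0 = -2, c_1 = 1, c_2 = -4. Radius r = 3.
Part (a). Triangle bound: M_tri(r) = Σ_k |c_k| r^k
  = |-2|·3^0 + |1|·3^1 + |-4|·3^2
  = 2 + 3 + 36 = 41.
This bounds M(r) := max_{|z|=r} |p(z)| from above; equality holds iff all terms c_k z^k can be made to align in phase at a single z on |z|=r.
Part (b). At z = 3 (real, on the circle |z| = r):
  p(3) = (-2)·3^0 + (1)·3^1 + (-4)·3^2 = -35.
  |p(3)| = 35.
Check: |p(3)| = 35 ≤ 41 = M_tri(3). ✓ Equality does not hold at z = 3 (the coefficients have mixed signs, so the terms do not all align in phase there).

M_tri(3) = 41; |p(3)| = 35; equality at z=3: no.


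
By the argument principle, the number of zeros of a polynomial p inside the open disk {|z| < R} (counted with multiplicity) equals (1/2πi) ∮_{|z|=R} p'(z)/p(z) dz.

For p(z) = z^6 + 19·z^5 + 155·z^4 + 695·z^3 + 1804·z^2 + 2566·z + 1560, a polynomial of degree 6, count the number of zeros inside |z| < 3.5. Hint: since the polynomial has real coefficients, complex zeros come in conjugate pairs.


The zeros of p are: -3, (-3 + 2i), (-3 - 2i), -4, (-3 + 1i), (-3 - 1i).
Their magnitudes are: 3, 3.606, 3.606, 4, 3.162, 3.162.
Zeros with |z| < R = 3.5: -3, (-3 + 1i), (-3 - 1i).
Count = 3.
By the argument principle, (1/2πi) ∮_{|z|=R} p'(z)/p(z) dz equals exactly this count.

Number of zeros inside |z| < 3.5: 3.


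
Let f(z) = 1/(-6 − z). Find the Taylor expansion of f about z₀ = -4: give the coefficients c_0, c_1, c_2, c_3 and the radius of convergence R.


Let w = z − z₀, so z = z₀ + w.
Then -6 − z = -6 − (z₀ + w) = (-6 − z₀) − w = -2 − w.
f(z) = 1/(-2 − w) = (1/(-2)) · 1/(1 − w/(-2)) = Σ_{n≥0} w^n / (-2)^(n+1).
So c_n = 1/(-2)^(n+1):
  c_0 = 1/(-2)^1 = -1/2.
  c_1 = 1/(-2)^2 = 1/4.
  c_2 = 1/(-2)^3 = -1/8.
  c_3 = 1/(-2)^4 = 1/16.
The series is valid for |w/d| < 1, i.e. |z − z₀| < |d|.
Radius of convergence: R = |-6 − z₀| = |-2| = 2 (distance from z₀ to the singularity z = -6).

c_0 = -1/2, c_1 = 1/4, c_2 = -1/8, c_3 = 1/16; R = 2.


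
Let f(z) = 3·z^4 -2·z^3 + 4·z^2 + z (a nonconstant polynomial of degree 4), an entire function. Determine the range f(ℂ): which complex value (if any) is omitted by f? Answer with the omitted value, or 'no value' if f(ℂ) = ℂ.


Little Picard bounds the complement of f(ℂ) to at most one point.
For every w ∈ ℂ, the equation p(z) − w = 0 is a nonconstant polynomial in z and hence has at least one root by the fundamental theorem of algebra. So p is surjective onto ℂ, omitting no value.

Omitted value: no value.


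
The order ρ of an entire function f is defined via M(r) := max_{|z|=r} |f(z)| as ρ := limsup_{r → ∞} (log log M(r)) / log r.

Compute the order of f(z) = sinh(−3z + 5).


sinh(w) is a linear combination of e^{iw} and e^{−iw} (or e^w, e^{−w} in the hyperbolic case), so |sinh(w)| ≤ e^{|w|}. With w = −3z + 5, |w| ≤ 3|z| + 5 = 3r + 5 on |z| = r, giving M(r) ≤ e^{3r + 5}, so ρ ≤ 1. On a suitable ray (z = it for sin/cos; z = t for sinh/cosh, t real → ∞), |sinh(−3z + 5)| grows like e^{3|t|}/2, so ρ ≥ 1. Hence ρ = 1.
Therefore ρ = 1.

Order ρ = 1.


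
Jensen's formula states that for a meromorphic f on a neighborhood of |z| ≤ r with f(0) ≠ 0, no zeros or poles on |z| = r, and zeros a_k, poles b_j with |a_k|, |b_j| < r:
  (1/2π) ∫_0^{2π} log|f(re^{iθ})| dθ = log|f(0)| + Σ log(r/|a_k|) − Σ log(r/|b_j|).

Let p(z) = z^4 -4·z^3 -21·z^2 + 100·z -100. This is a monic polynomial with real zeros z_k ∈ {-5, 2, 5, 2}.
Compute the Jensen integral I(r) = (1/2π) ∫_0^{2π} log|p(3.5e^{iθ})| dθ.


Zeros: -5, 2, 2, 5; r = 3.5.
Inside |z| < r: 2, 2. Outside (|z| ≥ r): -5, 5.
p(0) = -100, so log|p(0)| = log(100) = 4.6052.
Apply Jensen: I(r) = log|p(0)| + Σ_k log(r/|z_k|), summed over zeros inside |z| < r.
  log(r/|z_k|) for z_k = 2: log(3.5/2) = 0.5596
  log(r/|z_k|) for z_k = 2: log(3.5/2) = 0.5596
  Outside zeros (-5, 5) contribute nothing to the Jensen sum.
Sum over inside zeros: 1.1192.
I(r) = log|p(0)| + (inside sum) = 4.6052 + 1.1192 = 5.7244.
Note: since some zeros are outside |z| ≤ r, the simplified n·log(r) form does NOT apply — only the inside zeros contribute.

I(r) ≈ 5.7244.


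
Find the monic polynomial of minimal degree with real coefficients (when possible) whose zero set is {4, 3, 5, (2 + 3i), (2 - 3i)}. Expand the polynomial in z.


The polynomial is p(z) = ∏_{α ∈ S} (z − α), where S = {4, 3, 5, (2 + 3i), (2 - 3i)}.
Expanding the product yields: p(z) = z^5 -16·z^4 + 108·z^3 -404·z^2 + 851·z -780.
Note conjugate pairs combine to real quadratics: (z − (2+3i))(z − (2−3i)) = z² − 4z + 13.
The resulting polynomial has degree 5 and real coefficients as required.

p(z) = z^5 -16·z^4 + 108·z^3 -404·z^2 + 851·z -780.


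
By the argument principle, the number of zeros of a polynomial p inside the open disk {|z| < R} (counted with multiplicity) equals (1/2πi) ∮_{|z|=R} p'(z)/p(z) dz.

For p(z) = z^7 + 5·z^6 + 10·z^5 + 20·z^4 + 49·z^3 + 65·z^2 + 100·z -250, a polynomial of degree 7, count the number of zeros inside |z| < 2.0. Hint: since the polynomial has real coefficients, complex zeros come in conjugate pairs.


The zeros of p are: (-1 + 2i), (-1 - 2i), 1, (-3 + 1i), (-3 - 1i), (1 + 2i), (1 - 2i).
Their magnitudes are: 2.236, 2.236, 1, 3.162, 3.162, 2.236, 2.236.
Zeros with |z| < R = 2.0: 1.
Count = 1.
By the argument principle, (1/2πi) ∮_{|z|=R} p'(z)/p(z) dz equals exactly this count.

Number of zeros inside |z| < 2.0: 1.


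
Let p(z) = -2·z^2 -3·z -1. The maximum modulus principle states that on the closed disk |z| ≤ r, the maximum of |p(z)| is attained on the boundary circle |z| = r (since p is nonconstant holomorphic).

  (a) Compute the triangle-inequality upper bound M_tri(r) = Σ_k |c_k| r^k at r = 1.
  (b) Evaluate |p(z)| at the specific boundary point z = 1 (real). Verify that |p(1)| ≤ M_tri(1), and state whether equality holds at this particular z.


Coefficients: c_0 = -1, c_1 = -3, c_2 = -2. Radius r = 1.
Part (a). Triangle bound: M_tri(r) = Σ_k |c_k| r^k
  = |-1|·1^0 + |-3|·1^1 + |-2|·1^2
  = 1 + 3 + 2 = 6.
This bounds M(r) := max_{|z|=r} |p(z)| from above; equality holds iff all terms c_k z^k can be made to align in phase at a single z on |z|=r.
Part (b). At z = 1 (real, on the circle |z| = r):
  p(1) = (-1)·1^0 + (-3)·1^1 + (-2)·1^2 = -6.
  |p(1)| = 6.
Since all nonzero coefficients share the same sign, |p(1)| = 6 = M_tri(1); the triangle bound is attained at z = 1, so in fact M(r) = 6.

M_tri(1) = 6; |p(1)| = 6; equality at z=1: yes.


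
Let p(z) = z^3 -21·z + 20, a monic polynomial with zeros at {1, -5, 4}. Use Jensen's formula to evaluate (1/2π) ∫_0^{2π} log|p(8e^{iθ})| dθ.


Zeros: -5, 1, 4; r = 8.
Inside |z| < r: -5, 1, 4. Outside (|z| ≥ r): ∅.
p(0) = 20, so log|p(0)| = log(20) = 2.9957.
Apply Jensen: I(r) = log|p(0)| + Σ_k log(r/|z_k|), summed over zeros inside |z| < r.
  log(r/|z_k|) for z_k = 1: log(8/1) = 2.0794
  log(r/|z_k|) for z_k = -5: log(8/5) = 0.4700
  log(r/|z_k|) for z_k = 4: log(8/4) = 0.6931
Sum over inside zeros: 3.2426.
I(r) = log|p(0)| + (inside sum) = 2.9957 + 3.2426 = 6.2383.
Closed form (all zeros inside, monic): I(r) = n·log(r) = 3·log(8) = 6.2383. ✓

I(r) ≈ 6.2383.
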